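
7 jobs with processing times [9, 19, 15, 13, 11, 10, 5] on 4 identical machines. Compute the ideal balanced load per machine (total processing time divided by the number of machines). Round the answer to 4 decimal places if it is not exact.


Total processing time = 9 + 19 + 15 + 13 + 11 + 10 + 5 = 82
Number of machines = 4
Ideal balanced load = 82 / 4 = 20.5

20.5


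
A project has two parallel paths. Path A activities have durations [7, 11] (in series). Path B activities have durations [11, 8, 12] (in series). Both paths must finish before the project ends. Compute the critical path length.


Path A total = 7 + 11 = 18
Path B total = 11 + 8 + 12 = 31
Critical path = longest path = max(18, 31) = 31

31


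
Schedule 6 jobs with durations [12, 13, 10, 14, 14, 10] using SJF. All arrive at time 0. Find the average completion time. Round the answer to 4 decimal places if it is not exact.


SJF order (ascending): [10, 10, 12, 13, 14, 14]
Completion times:
  Job 1: burst=10, C=10
  Job 2: burst=10, C=20
  Job 3: burst=12, C=32
  Job 4: burst=13, C=45
  Job 5: burst=14, C=59
  Job 6: burst=14, C=73
Average completion = 239/6 = 39.8333

39.8333


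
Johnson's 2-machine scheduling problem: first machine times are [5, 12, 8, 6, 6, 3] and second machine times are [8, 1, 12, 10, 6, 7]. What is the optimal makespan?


Apply Johnson's rule:
  Group 1 (a <= b): [(6, 3, 7), (1, 5, 8), (4, 6, 10), (5, 6, 6), (3, 8, 12)]
  Group 2 (a > b): [(2, 12, 1)]
Optimal job order: [6, 1, 4, 5, 3, 2]
Schedule:
  Job 6: M1 done at 3, M2 done at 10
  Job 1: M1 done at 8, M2 done at 18
  Job 4: M1 done at 14, M2 done at 28
  Job 5: M1 done at 20, M2 done at 34
  Job 3: M1 done at 28, M2 done at 46
  Job 2: M1 done at 40, M2 done at 47
Makespan = 47

47


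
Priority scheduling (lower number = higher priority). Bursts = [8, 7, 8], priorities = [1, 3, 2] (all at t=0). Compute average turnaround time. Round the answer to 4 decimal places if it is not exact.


Sort by priority (ascending = highest first):
Order: [(1, 8), (2, 8), (3, 7)]
Completion times:
  Priority 1, burst=8, C=8
  Priority 2, burst=8, C=16
  Priority 3, burst=7, C=23
Average turnaround = 47/3 = 15.6667

15.6667


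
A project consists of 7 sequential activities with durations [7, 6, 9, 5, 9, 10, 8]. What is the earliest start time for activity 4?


Activity 4 starts after activities 1 through 3 complete.
Predecessor durations: [7, 6, 9]
ES = 7 + 6 + 9 = 22

22


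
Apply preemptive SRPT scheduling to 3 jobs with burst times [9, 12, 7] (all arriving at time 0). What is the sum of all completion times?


Since all jobs arrive at t=0, SRPT equals SPT ordering.
SPT order: [7, 9, 12]
Completion times:
  Job 1: p=7, C=7
  Job 2: p=9, C=16
  Job 3: p=12, C=28
Total completion time = 7 + 16 + 28 = 51

51


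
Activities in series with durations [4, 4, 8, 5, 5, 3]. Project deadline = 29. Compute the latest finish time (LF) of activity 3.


LF(activity 3) = deadline - sum of successor durations
Successors: activities 4 through 6 with durations [5, 5, 3]
Sum of successor durations = 13
LF = 29 - 13 = 16

16


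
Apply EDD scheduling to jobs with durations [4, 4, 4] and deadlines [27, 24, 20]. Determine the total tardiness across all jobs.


Sort by due date (EDD order): [(4, 20), (4, 24), (4, 27)]
Compute completion times and tardiness:
  Job 1: p=4, d=20, C=4, tardiness=max(0,4-20)=0
  Job 2: p=4, d=24, C=8, tardiness=max(0,8-24)=0
  Job 3: p=4, d=27, C=12, tardiness=max(0,12-27)=0
Total tardiness = 0

0


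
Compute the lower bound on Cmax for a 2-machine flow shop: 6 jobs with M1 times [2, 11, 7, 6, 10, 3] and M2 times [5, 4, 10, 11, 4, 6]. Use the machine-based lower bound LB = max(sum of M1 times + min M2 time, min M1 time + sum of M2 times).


LB1 = sum(M1 times) + min(M2 times) = 39 + 4 = 43
LB2 = min(M1 times) + sum(M2 times) = 2 + 40 = 42
Lower bound = max(LB1, LB2) = max(43, 42) = 43

43


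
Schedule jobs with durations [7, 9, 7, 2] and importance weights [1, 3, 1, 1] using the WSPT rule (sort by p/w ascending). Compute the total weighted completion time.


Compute p/w ratios and sort ascending (WSPT): [(2, 1), (9, 3), (7, 1), (7, 1)]
Compute weighted completion times:
  Job (p=2,w=1): C=2, w*C=1*2=2
  Job (p=9,w=3): C=11, w*C=3*11=33
  Job (p=7,w=1): C=18, w*C=1*18=18
  Job (p=7,w=1): C=25, w*C=1*25=25
Total weighted completion time = 78

78


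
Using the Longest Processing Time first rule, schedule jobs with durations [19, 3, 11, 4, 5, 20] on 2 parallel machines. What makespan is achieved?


Sort jobs in decreasing order (LPT): [20, 19, 11, 5, 4, 3]
Assign each job to the least loaded machine:
  Machine 1: jobs [20, 5, 4, 3], load = 32
  Machine 2: jobs [19, 11], load = 30
Makespan = max load = 32

32


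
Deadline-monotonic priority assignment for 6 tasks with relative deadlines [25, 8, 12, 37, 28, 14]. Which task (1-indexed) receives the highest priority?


Sort tasks by relative deadline (ascending):
  Task 2: deadline = 8
  Task 3: deadline = 12
  Task 6: deadline = 14
  Task 1: deadline = 25
  Task 5: deadline = 28
  Task 4: deadline = 37
Priority order (highest first): [2, 3, 6, 1, 5, 4]
Highest priority task = 2

2


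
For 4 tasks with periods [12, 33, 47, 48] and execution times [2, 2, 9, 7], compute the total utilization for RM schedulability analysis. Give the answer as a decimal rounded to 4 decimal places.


Compute individual utilizations (exact fractions):
  Task 1: C/T = 2/12 = 1/6 (approx. 0.1667)
  Task 2: C/T = 2/33 (approx. 0.0606)
  Task 3: C/T = 9/47 (approx. 0.1915)
  Task 4: C/T = 7/48 (approx. 0.1458)
Total utilization U = 1/6 + 2/33 + 9/47 + 7/48 = 14011/24816
Rounded to 4 decimal places: U = 0.5646
RM (Liu & Layland) bound for 4 tasks = 0.756828; compare with U = 14011/24816 (approx. 0.564595)
U <= bound, so schedulable by RM sufficient condition.

0.5646


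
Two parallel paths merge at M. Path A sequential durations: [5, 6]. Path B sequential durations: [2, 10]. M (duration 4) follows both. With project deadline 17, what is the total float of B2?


Forward pass: ES(B2) = sum of predecessors on chain B = 2
EF = ES + duration = 2 + 10 = 12
Backward pass: LF(M) = deadline = 17; LS(M) = 17 - 4 = 13
LF(B2) = LS(M) - sum(successors on chain B) = 13 - 0 = 13
LS = LF - duration = 13 - 10 = 3
Total float = LS - ES = 3 - 2 = 1

1


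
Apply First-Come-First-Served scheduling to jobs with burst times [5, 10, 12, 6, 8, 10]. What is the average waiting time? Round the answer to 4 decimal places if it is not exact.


FCFS order (as given): [5, 10, 12, 6, 8, 10]
Waiting times:
  Job 1: wait = 0
  Job 2: wait = 5
  Job 3: wait = 15
  Job 4: wait = 27
  Job 5: wait = 33
  Job 6: wait = 41
Sum of waiting times = 121
Average waiting time = 121/6 = 20.1667

20.1667


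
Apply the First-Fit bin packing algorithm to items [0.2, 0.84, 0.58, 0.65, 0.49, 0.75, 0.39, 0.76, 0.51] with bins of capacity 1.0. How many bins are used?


Place items sequentially using First-Fit:
  Item 0.2 -> new Bin 1
  Item 0.84 -> new Bin 2
  Item 0.58 -> Bin 1 (now 0.78)
  Item 0.65 -> new Bin 3
  Item 0.49 -> new Bin 4
  Item 0.75 -> new Bin 5
  Item 0.39 -> Bin 4 (now 0.88)
  Item 0.76 -> new Bin 6
  Item 0.51 -> new Bin 7
Total bins used = 7

7


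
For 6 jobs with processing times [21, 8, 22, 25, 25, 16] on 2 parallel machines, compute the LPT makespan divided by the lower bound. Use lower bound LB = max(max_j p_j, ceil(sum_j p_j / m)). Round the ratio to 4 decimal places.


LPT order: [25, 25, 22, 21, 16, 8]
Machine loads after assignment: [55, 62]
LPT makespan = 62
Lower bound = max(max_job, ceil(total/2)) = max(25, 59) = 59
Ratio = 62 / 59 = 1.0508

1.0508


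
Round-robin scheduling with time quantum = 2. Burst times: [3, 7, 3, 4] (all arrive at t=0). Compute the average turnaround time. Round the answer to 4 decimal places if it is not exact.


Time quantum = 2
Execution trace:
  J1 runs 2 units, time = 2
  J2 runs 2 units, time = 4
  J3 runs 2 units, time = 6
  J4 runs 2 units, time = 8
  J1 runs 1 units, time = 9
  J2 runs 2 units, time = 11
  J3 runs 1 units, time = 12
  J4 runs 2 units, time = 14
  J2 runs 2 units, time = 16
  J2 runs 1 units, time = 17
Finish times: [9, 17, 12, 14]
Average turnaround = 52/4 = 13.0

13.0


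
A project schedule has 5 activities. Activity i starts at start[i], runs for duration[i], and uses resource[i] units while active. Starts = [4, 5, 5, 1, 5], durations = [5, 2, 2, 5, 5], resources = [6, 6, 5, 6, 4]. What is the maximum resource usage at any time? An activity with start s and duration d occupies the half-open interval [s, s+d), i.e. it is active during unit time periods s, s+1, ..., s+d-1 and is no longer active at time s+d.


Each activity i is active on [start_i, start_i + duration_i).
Compute total resource usage per time slot:
  t=0: active resources = [], total = 0
  t=1: active resources = [6], total = 6
  t=2: active resources = [6], total = 6
  t=3: active resources = [6], total = 6
  t=4: active resources = [6, 6], total = 12
  t=5: active resources = [6, 6, 5, 6, 4], total = 27
  t=6: active resources = [6, 6, 5, 4], total = 21
  t=7: active resources = [6, 4], total = 10
  t=8: active resources = [6, 4], total = 10
  t=9: active resources = [4], total = 4
Peak resource demand = 27

27


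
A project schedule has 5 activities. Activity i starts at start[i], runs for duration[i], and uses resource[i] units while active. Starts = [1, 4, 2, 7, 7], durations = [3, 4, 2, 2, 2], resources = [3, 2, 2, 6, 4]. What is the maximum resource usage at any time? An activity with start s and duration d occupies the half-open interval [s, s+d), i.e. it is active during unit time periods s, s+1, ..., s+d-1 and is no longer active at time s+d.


Each activity i is active on [start_i, start_i + duration_i).
Compute total resource usage per time slot:
  t=0: active resources = [], total = 0
  t=1: active resources = [3], total = 3
  t=2: active resources = [3, 2], total = 5
  t=3: active resources = [3, 2], total = 5
  t=4: active resources = [2], total = 2
  t=5: active resources = [2], total = 2
  t=6: active resources = [2], total = 2
  t=7: active resources = [2, 6, 4], total = 12
  t=8: active resources = [6, 4], total = 10
Peak resource demand = 12

12


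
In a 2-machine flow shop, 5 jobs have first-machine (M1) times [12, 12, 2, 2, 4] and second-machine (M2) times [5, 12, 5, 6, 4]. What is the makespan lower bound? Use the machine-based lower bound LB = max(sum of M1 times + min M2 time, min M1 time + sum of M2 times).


LB1 = sum(M1 times) + min(M2 times) = 32 + 4 = 36
LB2 = min(M1 times) + sum(M2 times) = 2 + 32 = 34
Lower bound = max(LB1, LB2) = max(36, 34) = 36

36


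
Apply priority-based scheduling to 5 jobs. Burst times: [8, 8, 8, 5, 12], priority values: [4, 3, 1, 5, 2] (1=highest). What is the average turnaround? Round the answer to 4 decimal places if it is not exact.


Sort by priority (ascending = highest first):
Order: [(1, 8), (2, 12), (3, 8), (4, 8), (5, 5)]
Completion times:
  Priority 1, burst=8, C=8
  Priority 2, burst=12, C=20
  Priority 3, burst=8, C=28
  Priority 4, burst=8, C=36
  Priority 5, burst=5, C=41
Average turnaround = 133/5 = 26.6

26.6


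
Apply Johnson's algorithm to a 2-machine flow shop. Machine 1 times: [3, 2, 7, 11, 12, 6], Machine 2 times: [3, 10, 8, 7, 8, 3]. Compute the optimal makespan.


Apply Johnson's rule:
  Group 1 (a <= b): [(2, 2, 10), (1, 3, 3), (3, 7, 8)]
  Group 2 (a > b): [(5, 12, 8), (4, 11, 7), (6, 6, 3)]
Optimal job order: [2, 1, 3, 5, 4, 6]
Schedule:
  Job 2: M1 done at 2, M2 done at 12
  Job 1: M1 done at 5, M2 done at 15
  Job 3: M1 done at 12, M2 done at 23
  Job 5: M1 done at 24, M2 done at 32
  Job 4: M1 done at 35, M2 done at 42
  Job 6: M1 done at 41, M2 done at 45
Makespan = 45

45


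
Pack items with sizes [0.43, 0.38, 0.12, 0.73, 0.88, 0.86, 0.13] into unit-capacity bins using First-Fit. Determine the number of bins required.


Place items sequentially using First-Fit:
  Item 0.43 -> new Bin 1
  Item 0.38 -> Bin 1 (now 0.81)
  Item 0.12 -> Bin 1 (now 0.93)
  Item 0.73 -> new Bin 2
  Item 0.88 -> new Bin 3
  Item 0.86 -> new Bin 4
  Item 0.13 -> Bin 2 (now 0.86)
Total bins used = 4

4


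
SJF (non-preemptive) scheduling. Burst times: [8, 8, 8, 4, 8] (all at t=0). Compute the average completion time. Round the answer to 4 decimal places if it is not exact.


SJF order (ascending): [4, 8, 8, 8, 8]
Completion times:
  Job 1: burst=4, C=4
  Job 2: burst=8, C=12
  Job 3: burst=8, C=20
  Job 4: burst=8, C=28
  Job 5: burst=8, C=36
Average completion = 100/5 = 20.0

20.0


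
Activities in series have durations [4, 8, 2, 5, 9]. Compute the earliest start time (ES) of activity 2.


Activity 2 starts after activities 1 through 1 complete.
Predecessor durations: [4]
ES = 4 = 4

4


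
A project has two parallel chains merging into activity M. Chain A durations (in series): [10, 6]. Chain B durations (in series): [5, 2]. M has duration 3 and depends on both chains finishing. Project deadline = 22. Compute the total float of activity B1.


Forward pass: ES(B1) = sum of predecessors on chain B = 0
EF = ES + duration = 0 + 5 = 5
Backward pass: LF(M) = deadline = 22; LS(M) = 22 - 3 = 19
LF(B1) = LS(M) - sum(successors on chain B) = 19 - 2 = 17
LS = LF - duration = 17 - 5 = 12
Total float = LS - ES = 12 - 0 = 12

12


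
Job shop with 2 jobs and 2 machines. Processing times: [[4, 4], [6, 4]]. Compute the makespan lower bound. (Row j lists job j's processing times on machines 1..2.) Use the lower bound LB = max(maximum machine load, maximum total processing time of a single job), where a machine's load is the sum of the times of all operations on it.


Machine loads:
  Machine 1: 4 + 6 = 10
  Machine 2: 4 + 4 = 8
Max machine load = 10
Job totals:
  Job 1: 8
  Job 2: 10
Max job total = 10
Lower bound = max(10, 10) = 10

10


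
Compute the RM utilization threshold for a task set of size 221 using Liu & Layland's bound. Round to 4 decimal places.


Compute 2^(1/221) = 1.0031413363
Subtract 1: 1.0031413363 - 1 = 0.0031413363
Multiply by n: 221 * 0.0031413363 = 0.6942353223
Round to 4 dp: 0.6942

0.6942


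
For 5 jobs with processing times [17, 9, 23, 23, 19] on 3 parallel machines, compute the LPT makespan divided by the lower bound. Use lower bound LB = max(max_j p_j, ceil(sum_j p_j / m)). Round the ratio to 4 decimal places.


LPT order: [23, 23, 19, 17, 9]
Machine loads after assignment: [32, 23, 36]
LPT makespan = 36
Lower bound = max(max_job, ceil(total/3)) = max(23, 31) = 31
Ratio = 36 / 31 = 1.1613

1.1613


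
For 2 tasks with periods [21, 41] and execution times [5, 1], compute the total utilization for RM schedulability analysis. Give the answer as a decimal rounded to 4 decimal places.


Compute individual utilizations (exact fractions):
  Task 1: C/T = 5/21 (approx. 0.2381)
  Task 2: C/T = 1/41 (approx. 0.0244)
Total utilization U = 5/21 + 1/41 = 226/861
Rounded to 4 decimal places: U = 0.2625
RM (Liu & Layland) bound for 2 tasks = 0.828427; compare with U = 226/861 (approx. 0.262485)
U <= bound, so schedulable by RM sufficient condition.

0.2625


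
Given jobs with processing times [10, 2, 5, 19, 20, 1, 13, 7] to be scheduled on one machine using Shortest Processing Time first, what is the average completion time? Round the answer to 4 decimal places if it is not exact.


Sort jobs by processing time (SPT order): [1, 2, 5, 7, 10, 13, 19, 20]
Compute completion times sequentially:
  Job 1: processing = 1, completes at 1
  Job 2: processing = 2, completes at 3
  Job 3: processing = 5, completes at 8
  Job 4: processing = 7, completes at 15
  Job 5: processing = 10, completes at 25
  Job 6: processing = 13, completes at 38
  Job 7: processing = 19, completes at 57
  Job 8: processing = 20, completes at 77
Sum of completion times = 224
Average completion time = 224/8 = 28.0

28.0


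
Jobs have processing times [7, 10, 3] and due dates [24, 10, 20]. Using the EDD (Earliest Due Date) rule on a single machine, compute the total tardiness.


Sort by due date (EDD order): [(10, 10), (3, 20), (7, 24)]
Compute completion times and tardiness:
  Job 1: p=10, d=10, C=10, tardiness=max(0,10-10)=0
  Job 2: p=3, d=20, C=13, tardiness=max(0,13-20)=0
  Job 3: p=7, d=24, C=20, tardiness=max(0,20-24)=0
Total tardiness = 0

0


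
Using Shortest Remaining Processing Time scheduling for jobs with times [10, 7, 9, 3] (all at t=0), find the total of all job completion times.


Since all jobs arrive at t=0, SRPT equals SPT ordering.
SPT order: [3, 7, 9, 10]
Completion times:
  Job 1: p=3, C=3
  Job 2: p=7, C=10
  Job 3: p=9, C=19
  Job 4: p=10, C=29
Total completion time = 3 + 10 + 19 + 29 = 61

61


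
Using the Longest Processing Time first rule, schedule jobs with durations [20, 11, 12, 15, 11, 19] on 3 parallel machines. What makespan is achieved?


Sort jobs in decreasing order (LPT): [20, 19, 15, 12, 11, 11]
Assign each job to the least loaded machine:
  Machine 1: jobs [20, 11], load = 31
  Machine 2: jobs [19, 11], load = 30
  Machine 3: jobs [15, 12], load = 27
Makespan = max load = 31

31


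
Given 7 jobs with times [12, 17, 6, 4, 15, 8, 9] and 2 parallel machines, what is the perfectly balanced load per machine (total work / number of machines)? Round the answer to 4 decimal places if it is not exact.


Total processing time = 12 + 17 + 6 + 4 + 15 + 8 + 9 = 71
Number of machines = 2
Ideal balanced load = 71 / 2 = 35.5

35.5


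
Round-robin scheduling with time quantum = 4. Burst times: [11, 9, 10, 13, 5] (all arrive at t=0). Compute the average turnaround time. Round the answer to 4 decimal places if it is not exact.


Time quantum = 4
Execution trace:
  J1 runs 4 units, time = 4
  J2 runs 4 units, time = 8
  J3 runs 4 units, time = 12
  J4 runs 4 units, time = 16
  J5 runs 4 units, time = 20
  J1 runs 4 units, time = 24
  J2 runs 4 units, time = 28
  J3 runs 4 units, time = 32
  J4 runs 4 units, time = 36
  J5 runs 1 units, time = 37
  J1 runs 3 units, time = 40
  J2 runs 1 units, time = 41
  J3 runs 2 units, time = 43
  J4 runs 4 units, time = 47
  J4 runs 1 units, time = 48
Finish times: [40, 41, 43, 48, 37]
Average turnaround = 209/5 = 41.8

41.8


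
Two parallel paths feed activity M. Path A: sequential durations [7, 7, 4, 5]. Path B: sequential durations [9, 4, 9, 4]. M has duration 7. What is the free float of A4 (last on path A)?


ES(A4) = sum of predecessors on chain A = 18
EF(A4) = ES + duration = 18 + 5 = 23
Successor of A4 is M. ES(M) = max(sum(A), sum(B)) = max(23, 26) = 26
Free float = ES(successor) - EF(current) = 26 - 23 = 3

3


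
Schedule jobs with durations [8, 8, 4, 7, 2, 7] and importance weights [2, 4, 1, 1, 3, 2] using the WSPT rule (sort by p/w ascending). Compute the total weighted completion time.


Compute p/w ratios and sort ascending (WSPT): [(2, 3), (8, 4), (7, 2), (8, 2), (4, 1), (7, 1)]
Compute weighted completion times:
  Job (p=2,w=3): C=2, w*C=3*2=6
  Job (p=8,w=4): C=10, w*C=4*10=40
  Job (p=7,w=2): C=17, w*C=2*17=34
  Job (p=8,w=2): C=25, w*C=2*25=50
  Job (p=4,w=1): C=29, w*C=1*29=29
  Job (p=7,w=1): C=36, w*C=1*36=36
Total weighted completion time = 195

195


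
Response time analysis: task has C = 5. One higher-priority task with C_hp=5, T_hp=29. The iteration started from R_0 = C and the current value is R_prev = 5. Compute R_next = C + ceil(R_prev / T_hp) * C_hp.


R_next = C + ceil(R_prev / T_hp) * C_hp
ceil(5 / 29) = ceil(0.1724) = 1
Interference = 1 * 5 = 5
R_next = 5 + 5 = 10

10


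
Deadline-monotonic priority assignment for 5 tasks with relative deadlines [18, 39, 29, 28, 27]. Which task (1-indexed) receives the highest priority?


Sort tasks by relative deadline (ascending):
  Task 1: deadline = 18
  Task 5: deadline = 27
  Task 4: deadline = 28
  Task 3: deadline = 29
  Task 2: deadline = 39
Priority order (highest first): [1, 5, 4, 3, 2]
Highest priority task = 1

1


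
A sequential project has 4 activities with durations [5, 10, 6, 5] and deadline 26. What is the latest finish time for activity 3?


LF(activity 3) = deadline - sum of successor durations
Successors: activities 4 through 4 with durations [5]
Sum of successor durations = 5
LF = 26 - 5 = 21

21


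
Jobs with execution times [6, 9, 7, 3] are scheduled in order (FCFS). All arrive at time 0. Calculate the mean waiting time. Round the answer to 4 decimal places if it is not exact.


FCFS order (as given): [6, 9, 7, 3]
Waiting times:
  Job 1: wait = 0
  Job 2: wait = 6
  Job 3: wait = 15
  Job 4: wait = 22
Sum of waiting times = 43
Average waiting time = 43/4 = 10.75

10.75


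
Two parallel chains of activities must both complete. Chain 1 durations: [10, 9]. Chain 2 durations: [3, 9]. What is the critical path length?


Path A total = 10 + 9 = 19
Path B total = 3 + 9 = 12
Critical path = longest path = max(19, 12) = 19

19


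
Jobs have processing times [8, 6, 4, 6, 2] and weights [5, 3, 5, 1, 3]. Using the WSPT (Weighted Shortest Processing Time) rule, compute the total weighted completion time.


Compute p/w ratios and sort ascending (WSPT): [(2, 3), (4, 5), (8, 5), (6, 3), (6, 1)]
Compute weighted completion times:
  Job (p=2,w=3): C=2, w*C=3*2=6
  Job (p=4,w=5): C=6, w*C=5*6=30
  Job (p=8,w=5): C=14, w*C=5*14=70
  Job (p=6,w=3): C=20, w*C=3*20=60
  Job (p=6,w=1): C=26, w*C=1*26=26
Total weighted completion time = 192

192


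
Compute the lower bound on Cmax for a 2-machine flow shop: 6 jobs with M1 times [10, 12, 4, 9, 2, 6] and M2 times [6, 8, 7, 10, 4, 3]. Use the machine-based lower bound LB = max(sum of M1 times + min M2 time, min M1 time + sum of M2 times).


LB1 = sum(M1 times) + min(M2 times) = 43 + 3 = 46
LB2 = min(M1 times) + sum(M2 times) = 2 + 38 = 40
Lower bound = max(LB1, LB2) = max(46, 40) = 46

46


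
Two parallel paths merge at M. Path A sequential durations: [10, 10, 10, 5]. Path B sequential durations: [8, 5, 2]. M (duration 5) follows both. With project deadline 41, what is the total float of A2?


Forward pass: ES(A2) = sum of predecessors on chain A = 10
EF = ES + duration = 10 + 10 = 20
Backward pass: LF(M) = deadline = 41; LS(M) = 41 - 5 = 36
LF(A2) = LS(M) - sum(successors on chain A) = 36 - 15 = 21
LS = LF - duration = 21 - 10 = 11
Total float = LS - ES = 11 - 10 = 1

1


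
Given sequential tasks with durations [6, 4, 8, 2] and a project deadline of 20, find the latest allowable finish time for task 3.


LF(activity 3) = deadline - sum of successor durations
Successors: activities 4 through 4 with durations [2]
Sum of successor durations = 2
LF = 20 - 2 = 18

18


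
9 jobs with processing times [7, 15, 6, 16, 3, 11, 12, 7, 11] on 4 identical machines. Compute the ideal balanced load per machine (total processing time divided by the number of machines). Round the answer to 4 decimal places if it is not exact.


Total processing time = 7 + 15 + 6 + 16 + 3 + 11 + 12 + 7 + 11 = 88
Number of machines = 4
Ideal balanced load = 88 / 4 = 22.0

22.0


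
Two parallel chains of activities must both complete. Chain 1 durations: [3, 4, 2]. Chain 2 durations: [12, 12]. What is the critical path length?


Path A total = 3 + 4 + 2 = 9
Path B total = 12 + 12 = 24
Critical path = longest path = max(9, 24) = 24

24


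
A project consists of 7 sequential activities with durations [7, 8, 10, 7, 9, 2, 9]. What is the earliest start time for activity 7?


Activity 7 starts after activities 1 through 6 complete.
Predecessor durations: [7, 8, 10, 7, 9, 2]
ES = 7 + 8 + 10 + 7 + 9 + 2 = 43

43


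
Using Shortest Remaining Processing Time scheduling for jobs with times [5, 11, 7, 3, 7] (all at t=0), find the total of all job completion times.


Since all jobs arrive at t=0, SRPT equals SPT ordering.
SPT order: [3, 5, 7, 7, 11]
Completion times:
  Job 1: p=3, C=3
  Job 2: p=5, C=8
  Job 3: p=7, C=15
  Job 4: p=7, C=22
  Job 5: p=11, C=33
Total completion time = 3 + 8 + 15 + 22 + 33 = 81

81


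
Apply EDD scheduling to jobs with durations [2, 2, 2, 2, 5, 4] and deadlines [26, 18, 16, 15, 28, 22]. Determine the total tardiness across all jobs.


Sort by due date (EDD order): [(2, 15), (2, 16), (2, 18), (4, 22), (2, 26), (5, 28)]
Compute completion times and tardiness:
  Job 1: p=2, d=15, C=2, tardiness=max(0,2-15)=0
  Job 2: p=2, d=16, C=4, tardiness=max(0,4-16)=0
  Job 3: p=2, d=18, C=6, tardiness=max(0,6-18)=0
  Job 4: p=4, d=22, C=10, tardiness=max(0,10-22)=0
  Job 5: p=2, d=26, C=12, tardiness=max(0,12-26)=0
  Job 6: p=5, d=28, C=17, tardiness=max(0,17-28)=0
Total tardiness = 0

0


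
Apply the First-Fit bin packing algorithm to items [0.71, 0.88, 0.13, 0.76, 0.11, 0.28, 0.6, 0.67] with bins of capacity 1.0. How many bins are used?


Place items sequentially using First-Fit:
  Item 0.71 -> new Bin 1
  Item 0.88 -> new Bin 2
  Item 0.13 -> Bin 1 (now 0.84)
  Item 0.76 -> new Bin 3
  Item 0.11 -> Bin 1 (now 0.95)
  Item 0.28 -> new Bin 4
  Item 0.6 -> Bin 4 (now 0.88)
  Item 0.67 -> new Bin 5
Total bins used = 5

5


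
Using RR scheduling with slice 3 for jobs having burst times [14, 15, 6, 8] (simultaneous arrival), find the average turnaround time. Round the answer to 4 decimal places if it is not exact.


Time quantum = 3
Execution trace:
  J1 runs 3 units, time = 3
  J2 runs 3 units, time = 6
  J3 runs 3 units, time = 9
  J4 runs 3 units, time = 12
  J1 runs 3 units, time = 15
  J2 runs 3 units, time = 18
  J3 runs 3 units, time = 21
  J4 runs 3 units, time = 24
  J1 runs 3 units, time = 27
  J2 runs 3 units, time = 30
  J4 runs 2 units, time = 32
  J1 runs 3 units, time = 35
  J2 runs 3 units, time = 38
  J1 runs 2 units, time = 40
  J2 runs 3 units, time = 43
Finish times: [40, 43, 21, 32]
Average turnaround = 136/4 = 34.0

34.0


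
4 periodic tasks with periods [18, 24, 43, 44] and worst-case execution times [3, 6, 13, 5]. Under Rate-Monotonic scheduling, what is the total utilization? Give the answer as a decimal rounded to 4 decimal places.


Compute individual utilizations (exact fractions):
  Task 1: C/T = 3/18 = 1/6 (approx. 0.1667)
  Task 2: C/T = 6/24 = 1/4 (approx. 0.25)
  Task 3: C/T = 13/43 (approx. 0.3023)
  Task 4: C/T = 5/44 (approx. 0.1136)
Total utilization U = 1/6 + 1/4 + 13/43 + 5/44 = 2363/2838
Rounded to 4 decimal places: U = 0.8326
RM (Liu & Layland) bound for 4 tasks = 0.756828; compare with U = 2363/2838 (approx. 0.832629)
bound < U <= 1, so the RM sufficient condition is not met (inconclusive; an exact test such as response-time analysis is needed).

0.8326


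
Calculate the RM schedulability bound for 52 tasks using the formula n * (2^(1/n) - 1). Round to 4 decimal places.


Compute 2^(1/52) = 1.0134189907
Subtract 1: 1.0134189907 - 1 = 0.0134189907
Multiply by n: 52 * 0.0134189907 = 0.6977875164
Round to 4 dp: 0.6978

0.6978


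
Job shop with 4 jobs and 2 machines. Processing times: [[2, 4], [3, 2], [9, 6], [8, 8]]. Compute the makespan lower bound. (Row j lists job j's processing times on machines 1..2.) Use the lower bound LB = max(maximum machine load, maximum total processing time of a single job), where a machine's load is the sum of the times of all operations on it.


Machine loads:
  Machine 1: 2 + 3 + 9 + 8 = 22
  Machine 2: 4 + 2 + 6 + 8 = 20
Max machine load = 22
Job totals:
  Job 1: 6
  Job 2: 5
  Job 3: 15
  Job 4: 16
Max job total = 16
Lower bound = max(22, 16) = 22

22


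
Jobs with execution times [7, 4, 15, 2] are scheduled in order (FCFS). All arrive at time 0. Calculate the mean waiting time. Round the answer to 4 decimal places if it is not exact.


FCFS order (as given): [7, 4, 15, 2]
Waiting times:
  Job 1: wait = 0
  Job 2: wait = 7
  Job 3: wait = 11
  Job 4: wait = 26
Sum of waiting times = 44
Average waiting time = 44/4 = 11.0

11.0


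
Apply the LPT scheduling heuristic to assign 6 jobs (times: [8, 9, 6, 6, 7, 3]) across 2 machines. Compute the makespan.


Sort jobs in decreasing order (LPT): [9, 8, 7, 6, 6, 3]
Assign each job to the least loaded machine:
  Machine 1: jobs [9, 6, 6], load = 21
  Machine 2: jobs [8, 7, 3], load = 18
Makespan = max load = 21

21


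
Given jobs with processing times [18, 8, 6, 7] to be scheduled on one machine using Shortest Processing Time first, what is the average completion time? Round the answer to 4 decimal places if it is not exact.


Sort jobs by processing time (SPT order): [6, 7, 8, 18]
Compute completion times sequentially:
  Job 1: processing = 6, completes at 6
  Job 2: processing = 7, completes at 13
  Job 3: processing = 8, completes at 21
  Job 4: processing = 18, completes at 39
Sum of completion times = 79
Average completion time = 79/4 = 19.75

19.75


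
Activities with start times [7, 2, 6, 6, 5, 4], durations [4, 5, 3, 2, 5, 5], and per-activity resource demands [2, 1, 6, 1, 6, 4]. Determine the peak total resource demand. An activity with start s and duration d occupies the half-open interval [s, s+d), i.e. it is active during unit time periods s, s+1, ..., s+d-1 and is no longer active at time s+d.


Each activity i is active on [start_i, start_i + duration_i).
Compute total resource usage per time slot:
  t=0: active resources = [], total = 0
  t=1: active resources = [], total = 0
  t=2: active resources = [1], total = 1
  t=3: active resources = [1], total = 1
  t=4: active resources = [1, 4], total = 5
  t=5: active resources = [1, 6, 4], total = 11
  t=6: active resources = [1, 6, 1, 6, 4], total = 18
  t=7: active resources = [2, 6, 1, 6, 4], total = 19
  t=8: active resources = [2, 6, 6, 4], total = 18
  t=9: active resources = [2, 6], total = 8
  t=10: active resources = [2], total = 2
Peak resource demand = 19

19


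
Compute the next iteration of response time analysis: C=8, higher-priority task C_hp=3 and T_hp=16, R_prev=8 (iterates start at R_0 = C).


R_next = C + ceil(R_prev / T_hp) * C_hp
ceil(8 / 16) = ceil(0.5) = 1
Interference = 1 * 3 = 3
R_next = 8 + 3 = 11

11


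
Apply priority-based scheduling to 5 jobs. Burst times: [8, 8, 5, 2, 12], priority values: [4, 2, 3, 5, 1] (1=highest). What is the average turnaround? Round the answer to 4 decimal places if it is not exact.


Sort by priority (ascending = highest first):
Order: [(1, 12), (2, 8), (3, 5), (4, 8), (5, 2)]
Completion times:
  Priority 1, burst=12, C=12
  Priority 2, burst=8, C=20
  Priority 3, burst=5, C=25
  Priority 4, burst=8, C=33
  Priority 5, burst=2, C=35
Average turnaround = 125/5 = 25.0

25.0


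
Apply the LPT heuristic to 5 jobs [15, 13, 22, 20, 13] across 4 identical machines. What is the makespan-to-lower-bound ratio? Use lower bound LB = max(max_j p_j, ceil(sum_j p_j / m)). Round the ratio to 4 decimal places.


LPT order: [22, 20, 15, 13, 13]
Machine loads after assignment: [22, 20, 15, 26]
LPT makespan = 26
Lower bound = max(max_job, ceil(total/4)) = max(22, 21) = 22
Ratio = 26 / 22 = 1.1818

1.1818


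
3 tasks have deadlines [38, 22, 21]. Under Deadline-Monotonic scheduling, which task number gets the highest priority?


Sort tasks by relative deadline (ascending):
  Task 3: deadline = 21
  Task 2: deadline = 22
  Task 1: deadline = 38
Priority order (highest first): [3, 2, 1]
Highest priority task = 3

3


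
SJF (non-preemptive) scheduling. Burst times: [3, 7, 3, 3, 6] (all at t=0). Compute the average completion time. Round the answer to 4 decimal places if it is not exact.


SJF order (ascending): [3, 3, 3, 6, 7]
Completion times:
  Job 1: burst=3, C=3
  Job 2: burst=3, C=6
  Job 3: burst=3, C=9
  Job 4: burst=6, C=15
  Job 5: burst=7, C=22
Average completion = 55/5 = 11.0

11.0


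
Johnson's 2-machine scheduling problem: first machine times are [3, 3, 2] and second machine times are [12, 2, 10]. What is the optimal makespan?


Apply Johnson's rule:
  Group 1 (a <= b): [(3, 2, 10), (1, 3, 12)]
  Group 2 (a > b): [(2, 3, 2)]
Optimal job order: [3, 1, 2]
Schedule:
  Job 3: M1 done at 2, M2 done at 12
  Job 1: M1 done at 5, M2 done at 24
  Job 2: M1 done at 8, M2 done at 26
Makespan = 26

26


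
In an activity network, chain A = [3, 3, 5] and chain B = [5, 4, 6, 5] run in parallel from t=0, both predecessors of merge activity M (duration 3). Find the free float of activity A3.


ES(A3) = sum of predecessors on chain A = 6
EF(A3) = ES + duration = 6 + 5 = 11
Successor of A3 is M. ES(M) = max(sum(A), sum(B)) = max(11, 20) = 20
Free float = ES(successor) - EF(current) = 20 - 11 = 9

9


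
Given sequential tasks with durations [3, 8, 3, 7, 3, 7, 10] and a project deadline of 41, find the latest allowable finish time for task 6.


LF(activity 6) = deadline - sum of successor durations
Successors: activities 7 through 7 with durations [10]
Sum of successor durations = 10
LF = 41 - 10 = 31

31


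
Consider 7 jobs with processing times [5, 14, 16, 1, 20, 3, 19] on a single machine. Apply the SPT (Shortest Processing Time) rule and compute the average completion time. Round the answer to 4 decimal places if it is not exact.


Sort jobs by processing time (SPT order): [1, 3, 5, 14, 16, 19, 20]
Compute completion times sequentially:
  Job 1: processing = 1, completes at 1
  Job 2: processing = 3, completes at 4
  Job 3: processing = 5, completes at 9
  Job 4: processing = 14, completes at 23
  Job 5: processing = 16, completes at 39
  Job 6: processing = 19, completes at 58
  Job 7: processing = 20, completes at 78
Sum of completion times = 212
Average completion time = 212/7 = 30.2857

30.2857


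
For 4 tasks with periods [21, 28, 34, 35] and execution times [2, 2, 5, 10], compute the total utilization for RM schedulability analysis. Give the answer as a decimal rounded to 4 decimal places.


Compute individual utilizations (exact fractions):
  Task 1: C/T = 2/21 (approx. 0.0952)
  Task 2: C/T = 2/28 = 1/14 (approx. 0.0714)
  Task 3: C/T = 5/34 (approx. 0.1471)
  Task 4: C/T = 10/35 = 2/7 (approx. 0.2857)
Total utilization U = 2/21 + 1/14 + 5/34 + 2/7 = 214/357
Rounded to 4 decimal places: U = 0.5994
RM (Liu & Layland) bound for 4 tasks = 0.756828; compare with U = 214/357 (approx. 0.599440)
U <= bound, so schedulable by RM sufficient condition.

0.5994


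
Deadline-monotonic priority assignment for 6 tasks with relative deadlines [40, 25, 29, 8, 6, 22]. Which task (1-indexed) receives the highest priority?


Sort tasks by relative deadline (ascending):
  Task 5: deadline = 6
  Task 4: deadline = 8
  Task 6: deadline = 22
  Task 2: deadline = 25
  Task 3: deadline = 29
  Task 1: deadline = 40
Priority order (highest first): [5, 4, 6, 2, 3, 1]
Highest priority task = 5

5


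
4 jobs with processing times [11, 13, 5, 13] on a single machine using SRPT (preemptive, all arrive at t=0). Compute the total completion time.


Since all jobs arrive at t=0, SRPT equals SPT ordering.
SPT order: [5, 11, 13, 13]
Completion times:
  Job 1: p=5, C=5
  Job 2: p=11, C=16
  Job 3: p=13, C=29
  Job 4: p=13, C=42
Total completion time = 5 + 16 + 29 + 42 = 92

92


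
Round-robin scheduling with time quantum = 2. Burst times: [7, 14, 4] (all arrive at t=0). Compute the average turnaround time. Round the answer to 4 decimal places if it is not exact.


Time quantum = 2
Execution trace:
  J1 runs 2 units, time = 2
  J2 runs 2 units, time = 4
  J3 runs 2 units, time = 6
  J1 runs 2 units, time = 8
  J2 runs 2 units, time = 10
  J3 runs 2 units, time = 12
  J1 runs 2 units, time = 14
  J2 runs 2 units, time = 16
  J1 runs 1 units, time = 17
  J2 runs 2 units, time = 19
  J2 runs 2 units, time = 21
  J2 runs 2 units, time = 23
  J2 runs 2 units, time = 25
Finish times: [17, 25, 12]
Average turnaround = 54/3 = 18.0

18.0


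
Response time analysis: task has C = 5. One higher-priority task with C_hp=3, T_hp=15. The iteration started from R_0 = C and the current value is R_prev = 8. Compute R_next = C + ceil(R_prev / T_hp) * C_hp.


R_next = C + ceil(R_prev / T_hp) * C_hp
ceil(8 / 15) = ceil(0.5333) = 1
Interference = 1 * 3 = 3
R_next = 5 + 3 = 8
R_next = R_prev, so the iteration has converged (response time = 8).

8


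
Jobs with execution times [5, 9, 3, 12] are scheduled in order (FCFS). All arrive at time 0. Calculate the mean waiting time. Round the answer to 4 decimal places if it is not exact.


FCFS order (as given): [5, 9, 3, 12]
Waiting times:
  Job 1: wait = 0
  Job 2: wait = 5
  Job 3: wait = 14
  Job 4: wait = 17
Sum of waiting times = 36
Average waiting time = 36/4 = 9.0

9.0


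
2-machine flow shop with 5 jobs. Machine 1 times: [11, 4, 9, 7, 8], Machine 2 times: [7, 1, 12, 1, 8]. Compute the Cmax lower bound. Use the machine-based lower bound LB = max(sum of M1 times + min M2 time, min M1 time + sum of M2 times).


LB1 = sum(M1 times) + min(M2 times) = 39 + 1 = 40
LB2 = min(M1 times) + sum(M2 times) = 4 + 29 = 33
Lower bound = max(LB1, LB2) = max(40, 33) = 40

40


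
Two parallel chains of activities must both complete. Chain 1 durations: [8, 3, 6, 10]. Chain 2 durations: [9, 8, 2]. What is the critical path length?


Path A total = 8 + 3 + 6 + 10 = 27
Path B total = 9 + 8 + 2 = 19
Critical path = longest path = max(27, 19) = 27

27


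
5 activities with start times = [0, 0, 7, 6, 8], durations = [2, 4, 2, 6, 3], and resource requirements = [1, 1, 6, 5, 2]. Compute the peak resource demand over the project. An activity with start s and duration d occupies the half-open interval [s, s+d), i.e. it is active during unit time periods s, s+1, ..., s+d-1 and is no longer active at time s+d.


Each activity i is active on [start_i, start_i + duration_i).
Compute total resource usage per time slot:
  t=0: active resources = [1, 1], total = 2
  t=1: active resources = [1, 1], total = 2
  t=2: active resources = [1], total = 1
  t=3: active resources = [1], total = 1
  t=4: active resources = [], total = 0
  t=5: active resources = [], total = 0
  t=6: active resources = [5], total = 5
  t=7: active resources = [6, 5], total = 11
  t=8: active resources = [6, 5, 2], total = 13
  t=9: active resources = [5, 2], total = 7
  t=10: active resources = [5, 2], total = 7
  t=11: active resources = [5], total = 5
Peak resource demand = 13

13


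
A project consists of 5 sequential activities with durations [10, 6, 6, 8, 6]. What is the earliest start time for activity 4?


Activity 4 starts after activities 1 through 3 complete.
Predecessor durations: [10, 6, 6]
ES = 10 + 6 + 6 = 22

22


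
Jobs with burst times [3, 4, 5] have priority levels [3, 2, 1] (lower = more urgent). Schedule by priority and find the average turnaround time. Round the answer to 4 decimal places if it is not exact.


Sort by priority (ascending = highest first):
Order: [(1, 5), (2, 4), (3, 3)]
Completion times:
  Priority 1, burst=5, C=5
  Priority 2, burst=4, C=9
  Priority 3, burst=3, C=12
Average turnaround = 26/3 = 8.6667

8.6667


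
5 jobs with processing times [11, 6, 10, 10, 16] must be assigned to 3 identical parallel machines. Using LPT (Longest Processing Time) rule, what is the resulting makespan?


Sort jobs in decreasing order (LPT): [16, 11, 10, 10, 6]
Assign each job to the least loaded machine:
  Machine 1: jobs [16], load = 16
  Machine 2: jobs [11, 6], load = 17
  Machine 3: jobs [10, 10], load = 20
Makespan = max load = 20

20


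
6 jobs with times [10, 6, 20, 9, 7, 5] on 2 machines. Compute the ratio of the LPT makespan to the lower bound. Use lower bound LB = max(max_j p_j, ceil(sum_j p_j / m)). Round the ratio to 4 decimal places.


LPT order: [20, 10, 9, 7, 6, 5]
Machine loads after assignment: [31, 26]
LPT makespan = 31
Lower bound = max(max_job, ceil(total/2)) = max(20, 29) = 29
Ratio = 31 / 29 = 1.069

1.069


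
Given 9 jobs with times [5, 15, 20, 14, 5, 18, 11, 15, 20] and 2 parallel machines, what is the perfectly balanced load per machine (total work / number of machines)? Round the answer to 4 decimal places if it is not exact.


Total processing time = 5 + 15 + 20 + 14 + 5 + 18 + 11 + 15 + 20 = 123
Number of machines = 2
Ideal balanced load = 123 / 2 = 61.5

61.5


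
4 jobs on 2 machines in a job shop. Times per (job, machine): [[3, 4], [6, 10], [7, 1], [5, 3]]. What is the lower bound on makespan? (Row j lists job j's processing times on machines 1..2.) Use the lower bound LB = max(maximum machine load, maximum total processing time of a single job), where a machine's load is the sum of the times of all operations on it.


Machine loads:
  Machine 1: 3 + 6 + 7 + 5 = 21
  Machine 2: 4 + 10 + 1 + 3 = 18
Max machine load = 21
Job totals:
  Job 1: 7
  Job 2: 16
  Job 3: 8
  Job 4: 8
Max job total = 16
Lower bound = max(21, 16) = 21

21
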